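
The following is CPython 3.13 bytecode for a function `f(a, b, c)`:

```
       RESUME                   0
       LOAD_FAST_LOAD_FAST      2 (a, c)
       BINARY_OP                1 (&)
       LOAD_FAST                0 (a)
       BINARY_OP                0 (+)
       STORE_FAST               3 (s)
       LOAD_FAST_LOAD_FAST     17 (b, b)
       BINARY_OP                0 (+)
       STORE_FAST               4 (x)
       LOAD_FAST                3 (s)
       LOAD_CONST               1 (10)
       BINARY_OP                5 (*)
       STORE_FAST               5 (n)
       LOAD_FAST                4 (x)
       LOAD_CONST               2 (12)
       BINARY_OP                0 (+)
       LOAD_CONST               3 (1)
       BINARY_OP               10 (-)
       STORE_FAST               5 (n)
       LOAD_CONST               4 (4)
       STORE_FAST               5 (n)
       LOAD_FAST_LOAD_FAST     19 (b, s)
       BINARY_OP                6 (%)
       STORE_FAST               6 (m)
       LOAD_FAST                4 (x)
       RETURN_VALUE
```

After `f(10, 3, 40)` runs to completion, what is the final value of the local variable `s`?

LOAD_FAST_LOAD_FAST a,c → push 10,40. Stack: [10, 40]
BINARY_OP & → 10 & 40 = 8. Stack: [8]
LOAD_FAST a → push 10. Stack: [8, 10]
BINARY_OP + → 8 + 10 = 18. Stack: [18]
STORE_FAST s → s=18. Stack: []
LOAD_FAST_LOAD_FAST b,b → push 3,3. Stack: [3, 3]
BINARY_OP + → 3 + 3 = 6. Stack: [6]
STORE_FAST x → x=6. Stack: []
LOAD_FAST s → push 18. Stack: [18]
LOAD_CONST → push 10. Stack: [18, 10]
BINARY_OP * → 18 * 10 = 180. Stack: [180]
STORE_FAST n → n=180. Stack: []
LOAD_FAST x → push 6. Stack: [6]
LOAD_CONST → push 12. Stack: [6, 12]
BINARY_OP + → 6 + 12 = 18. Stack: [18]
LOAD_CONST → push 1. Stack: [18, 1]
BINARY_OP - → 18 - 1 = 17. Stack: [17]
STORE_FAST n → n=17. Stack: []
LOAD_CONST → push 4. Stack: [4]
STORE_FAST n → n=4. Stack: []
LOAD_FAST_LOAD_FAST b,s → push 3,18. Stack: [3, 18]
BINARY_OP % → 3 % 18 = 3. Stack: [3]
STORE_FAST m → m=3. Stack: []
LOAD_FAST x → push 6. Stack: [6]
RETURN_VALUE → return 6.

18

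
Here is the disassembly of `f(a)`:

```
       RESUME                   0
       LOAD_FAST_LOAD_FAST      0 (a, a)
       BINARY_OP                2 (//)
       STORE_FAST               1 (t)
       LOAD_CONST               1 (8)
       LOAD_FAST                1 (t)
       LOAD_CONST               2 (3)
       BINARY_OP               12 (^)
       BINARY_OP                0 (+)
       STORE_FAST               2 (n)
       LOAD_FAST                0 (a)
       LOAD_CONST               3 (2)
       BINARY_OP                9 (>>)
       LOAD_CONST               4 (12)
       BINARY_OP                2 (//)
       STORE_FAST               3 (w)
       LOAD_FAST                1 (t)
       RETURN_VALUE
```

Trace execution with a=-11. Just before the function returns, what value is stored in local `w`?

-1

LOAD_FAST_LOAD_FAST a,a → push -11,-11. Stack: [-11, -11]
BINARY_OP // → -11 // -11 = 1. Stack: [1]
STORE_FAST t → t=1. Stack: []
LOAD_CONST → push 8. Stack: [8]
LOAD_FAST t → push 1. Stack: [8, 1]
LOAD_CONST → push 3. Stack: [8, 1, 3]
BINARY_OP ^ → 1 ^ 3 = 2. Stack: [8, 2]
BINARY_OP + → 8 + 2 = 10. Stack: [10]
STORE_FAST n → n=10. Stack: []
LOAD_FAST a → push -11. Stack: [-11]
LOAD_CONST → push 2. Stack: [-11, 2]
BINARY_OP >> → -11 >> 2 = -3. Stack: [-3]
LOAD_CONST → push 12. Stack: [-3, 12]
BINARY_OP // → -3 // 12 = -1. Stack: [-1]
STORE_FAST w → w=-1. Stack: []
LOAD_FAST t → push 1. Stack: [1]
RETURN_VALUE → return 1.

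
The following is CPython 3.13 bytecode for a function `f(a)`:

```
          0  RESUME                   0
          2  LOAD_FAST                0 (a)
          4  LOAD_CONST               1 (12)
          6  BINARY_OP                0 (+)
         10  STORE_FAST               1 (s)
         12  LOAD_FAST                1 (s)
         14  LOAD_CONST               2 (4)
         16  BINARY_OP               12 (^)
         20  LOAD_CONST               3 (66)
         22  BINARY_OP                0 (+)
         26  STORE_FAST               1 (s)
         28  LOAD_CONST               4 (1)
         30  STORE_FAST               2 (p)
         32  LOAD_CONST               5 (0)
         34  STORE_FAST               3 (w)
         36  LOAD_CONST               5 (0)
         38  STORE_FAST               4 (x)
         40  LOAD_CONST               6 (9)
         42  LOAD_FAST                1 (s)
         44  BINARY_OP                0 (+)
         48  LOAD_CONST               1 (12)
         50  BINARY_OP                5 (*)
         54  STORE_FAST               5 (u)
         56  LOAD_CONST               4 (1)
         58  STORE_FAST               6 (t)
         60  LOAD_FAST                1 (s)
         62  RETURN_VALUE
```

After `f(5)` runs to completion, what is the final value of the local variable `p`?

1

LOAD_FAST a → push 5. Stack: [5]
LOAD_CONST → push 12. Stack: [5, 12]
BINARY_OP + → 5 + 12 = 17. Stack: [17]
STORE_FAST s → s=17. Stack: []
LOAD_FAST s → push 17. Stack: [17]
LOAD_CONST → push 4. Stack: [17, 4]
BINARY_OP ^ → 17 ^ 4 = 21. Stack: [21]
LOAD_CONST → push 66. Stack: [21, 66]
BINARY_OP + → 21 + 66 = 87. Stack: [87]
STORE_FAST s → s=87. Stack: []
LOAD_CONST → push 1. Stack: [1]
STORE_FAST p → p=1. Stack: []
LOAD_CONST → push 0. Stack: [0]
STORE_FAST w → w=0. Stack: []
LOAD_CONST → push 0. Stack: [0]
STORE_FAST x → x=0. Stack: []
LOAD_CONST → push 9. Stack: [9]
LOAD_FAST s → push 87. Stack: [9, 87]
BINARY_OP + → 9 + 87 = 96. Stack: [96]
LOAD_CONST → push 12. Stack: [96, 12]
BINARY_OP * → 96 * 12 = 1152. Stack: [1152]
STORE_FAST u → u=1152. Stack: []
LOAD_CONST → push 1. Stack: [1]
STORE_FAST t → t=1. Stack: []
LOAD_FAST s → push 87. Stack: [87]
RETURN_VALUE → return 87.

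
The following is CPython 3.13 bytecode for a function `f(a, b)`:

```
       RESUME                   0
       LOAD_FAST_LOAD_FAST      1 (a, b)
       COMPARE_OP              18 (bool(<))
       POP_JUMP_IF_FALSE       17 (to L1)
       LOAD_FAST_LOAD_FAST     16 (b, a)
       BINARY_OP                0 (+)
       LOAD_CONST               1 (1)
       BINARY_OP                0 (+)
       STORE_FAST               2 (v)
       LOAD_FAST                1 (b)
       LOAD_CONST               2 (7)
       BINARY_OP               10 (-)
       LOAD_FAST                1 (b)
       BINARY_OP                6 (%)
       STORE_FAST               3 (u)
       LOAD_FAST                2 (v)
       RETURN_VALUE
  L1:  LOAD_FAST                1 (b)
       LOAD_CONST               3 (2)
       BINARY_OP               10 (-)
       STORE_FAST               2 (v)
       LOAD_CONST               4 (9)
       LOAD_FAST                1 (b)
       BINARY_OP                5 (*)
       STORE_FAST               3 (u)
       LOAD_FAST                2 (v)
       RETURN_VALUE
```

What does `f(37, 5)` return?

LOAD_FAST_LOAD_FAST a,b → push 37,5. Stack: [37, 5]
COMPARE_OP bool(<) → 37 vs 5 = False. Stack: [False]
POP_JUMP_IF_FALSE → pop False; jump. Stack: []
LOAD_FAST b → push 5. Stack: [5]
LOAD_CONST → push 2. Stack: [5, 2]
BINARY_OP - → 5 - 2 = 3. Stack: [3]
STORE_FAST v → v=3. Stack: []
LOAD_CONST → push 9. Stack: [9]
LOAD_FAST b → push 5. Stack: [9, 5]
BINARY_OP * → 9 * 5 = 45. Stack: [45]
STORE_FAST u → u=45. Stack: []
LOAD_FAST v → push 3. Stack: [3]
RETURN_VALUE → return 3.

3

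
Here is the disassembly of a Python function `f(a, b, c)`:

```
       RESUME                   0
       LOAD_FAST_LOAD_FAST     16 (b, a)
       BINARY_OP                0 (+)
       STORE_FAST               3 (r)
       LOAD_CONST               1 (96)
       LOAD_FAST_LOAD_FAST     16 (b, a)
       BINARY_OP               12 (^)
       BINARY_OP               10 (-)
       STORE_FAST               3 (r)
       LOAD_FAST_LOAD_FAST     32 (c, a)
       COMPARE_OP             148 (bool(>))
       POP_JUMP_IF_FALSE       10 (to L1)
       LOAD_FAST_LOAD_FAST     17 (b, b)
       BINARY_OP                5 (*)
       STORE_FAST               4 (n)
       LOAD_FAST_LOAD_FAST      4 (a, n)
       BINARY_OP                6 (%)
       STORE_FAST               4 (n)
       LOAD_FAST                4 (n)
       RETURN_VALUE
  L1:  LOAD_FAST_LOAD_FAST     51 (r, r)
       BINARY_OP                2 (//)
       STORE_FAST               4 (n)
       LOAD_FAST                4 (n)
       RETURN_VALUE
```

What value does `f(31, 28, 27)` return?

1

LOAD_FAST_LOAD_FAST b,a → push 28,31. Stack: [28, 31]
BINARY_OP + → 28 + 31 = 59. Stack: [59]
STORE_FAST r → r=59. Stack: []
LOAD_CONST → push 96. Stack: [96]
LOAD_FAST_LOAD_FAST b,a → push 28,31. Stack: [96, 28, 31]
BINARY_OP ^ → 28 ^ 31 = 3. Stack: [96, 3]
BINARY_OP - → 96 - 3 = 93. Stack: [93]
STORE_FAST r → r=93. Stack: []
LOAD_FAST_LOAD_FAST c,a → push 27,31. Stack: [27, 31]
COMPARE_OP bool(>) → 27 vs 31 = False. Stack: [False]
POP_JUMP_IF_FALSE → pop False; jump. Stack: []
LOAD_FAST_LOAD_FAST r,r → push 93,93. Stack: [93, 93]
BINARY_OP // → 93 // 93 = 1. Stack: [1]
STORE_FAST n → n=1. Stack: []
LOAD_FAST n → push 1. Stack: [1]
RETURN_VALUE → return 1.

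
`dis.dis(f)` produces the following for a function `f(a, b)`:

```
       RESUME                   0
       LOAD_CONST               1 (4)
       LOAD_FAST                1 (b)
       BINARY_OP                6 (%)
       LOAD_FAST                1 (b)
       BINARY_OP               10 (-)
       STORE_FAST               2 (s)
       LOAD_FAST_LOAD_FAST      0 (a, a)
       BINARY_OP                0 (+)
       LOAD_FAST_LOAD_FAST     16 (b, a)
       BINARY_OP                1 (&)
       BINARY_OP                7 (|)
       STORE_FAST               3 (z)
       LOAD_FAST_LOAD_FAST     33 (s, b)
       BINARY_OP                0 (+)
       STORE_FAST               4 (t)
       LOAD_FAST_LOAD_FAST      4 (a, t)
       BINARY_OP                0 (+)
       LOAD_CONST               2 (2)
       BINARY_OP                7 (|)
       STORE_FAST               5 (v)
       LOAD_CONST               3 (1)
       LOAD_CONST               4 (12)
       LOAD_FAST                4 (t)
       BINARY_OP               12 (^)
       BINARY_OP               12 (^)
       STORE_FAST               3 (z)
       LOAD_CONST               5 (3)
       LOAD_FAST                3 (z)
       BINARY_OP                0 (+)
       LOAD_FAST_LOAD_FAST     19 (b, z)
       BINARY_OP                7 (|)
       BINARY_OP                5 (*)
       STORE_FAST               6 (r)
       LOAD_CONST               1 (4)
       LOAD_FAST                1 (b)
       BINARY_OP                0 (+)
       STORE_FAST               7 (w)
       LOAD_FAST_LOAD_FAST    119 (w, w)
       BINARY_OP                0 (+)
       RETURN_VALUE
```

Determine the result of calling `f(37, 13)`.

34

LOAD_CONST → push 4. Stack: [4]
LOAD_FAST b → push 13. Stack: [4, 13]
BINARY_OP % → 4 % 13 = 4. Stack: [4]
LOAD_FAST b → push 13. Stack: [4, 13]
BINARY_OP - → 4 - 13 = -9. Stack: [-9]
STORE_FAST s → s=-9. Stack: []
LOAD_FAST_LOAD_FAST a,a → push 37,37. Stack: [37, 37]
BINARY_OP + → 37 + 37 = 74. Stack: [74]
LOAD_FAST_LOAD_FAST b,a → push 13,37. Stack: [74, 13, 37]
BINARY_OP & → 13 & 37 = 5. Stack: [74, 5]
BINARY_OP | → 74 | 5 = 79. Stack: [79]
STORE_FAST z → z=79. Stack: []
LOAD_FAST_LOAD_FAST s,b → push -9,13. Stack: [-9, 13]
BINARY_OP + → -9 + 13 = 4. Stack: [4]
STORE_FAST t → t=4. Stack: []
LOAD_FAST_LOAD_FAST a,t → push 37,4. Stack: [37, 4]
BINARY_OP + → 37 + 4 = 41. Stack: [41]
LOAD_CONST → push 2. Stack: [41, 2]
BINARY_OP | → 41 | 2 = 43. Stack: [43]
STORE_FAST v → v=43. Stack: []
LOAD_CONST → push 1. Stack: [1]
LOAD_CONST → push 12. Stack: [1, 12]
LOAD_FAST t → push 4. Stack: [1, 12, 4]
BINARY_OP ^ → 12 ^ 4 = 8. Stack: [1, 8]
BINARY_OP ^ → 1 ^ 8 = 9. Stack: [9]
STORE_FAST z → z=9. Stack: []
LOAD_CONST → push 3. Stack: [3]
LOAD_FAST z → push 9. Stack: [3, 9]
BINARY_OP + → 3 + 9 = 12. Stack: [12]
LOAD_FAST_LOAD_FAST b,z → push 13,9. Stack: [12, 13, 9]
BINARY_OP | → 13 | 9 = 13. Stack: [12, 13]
BINARY_OP * → 12 * 13 = 156. Stack: [156]
STORE_FAST r → r=156. Stack: []
LOAD_CONST → push 4. Stack: [4]
LOAD_FAST b → push 13. Stack: [4, 13]
BINARY_OP + → 4 + 13 = 17. Stack: [17]
STORE_FAST w → w=17. Stack: []
LOAD_FAST_LOAD_FAST w,w → push 17,17. Stack: [17, 17]
BINARY_OP + → 17 + 17 = 34. Stack: [34]
RETURN_VALUE → return 34.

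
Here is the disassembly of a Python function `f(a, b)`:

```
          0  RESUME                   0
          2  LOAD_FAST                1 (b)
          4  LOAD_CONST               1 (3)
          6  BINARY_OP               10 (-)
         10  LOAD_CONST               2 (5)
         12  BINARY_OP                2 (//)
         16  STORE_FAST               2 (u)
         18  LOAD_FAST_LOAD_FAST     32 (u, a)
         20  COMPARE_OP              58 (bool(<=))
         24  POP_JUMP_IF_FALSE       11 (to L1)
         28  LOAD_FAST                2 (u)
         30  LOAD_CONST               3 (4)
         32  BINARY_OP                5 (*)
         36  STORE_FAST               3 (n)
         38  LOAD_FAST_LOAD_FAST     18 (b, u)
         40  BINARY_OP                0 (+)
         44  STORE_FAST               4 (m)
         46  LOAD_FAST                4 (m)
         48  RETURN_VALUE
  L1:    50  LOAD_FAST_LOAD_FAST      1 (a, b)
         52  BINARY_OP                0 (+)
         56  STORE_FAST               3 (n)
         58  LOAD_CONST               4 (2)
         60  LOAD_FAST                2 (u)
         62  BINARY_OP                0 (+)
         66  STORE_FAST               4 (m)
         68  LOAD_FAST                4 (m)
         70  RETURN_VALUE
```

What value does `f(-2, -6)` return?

LOAD_FAST b → push -6. Stack: [-6]
LOAD_CONST → push 3. Stack: [-6, 3]
BINARY_OP - → -6 - 3 = -9. Stack: [-9]
LOAD_CONST → push 5. Stack: [-9, 5]
BINARY_OP // → -9 // 5 = -2. Stack: [-2]
STORE_FAST u → u=-2. Stack: []
LOAD_FAST_LOAD_FAST u,a → push -2,-2. Stack: [-2, -2]
COMPARE_OP bool(<=) → -2 vs -2 = True. Stack: [True]
POP_JUMP_IF_FALSE → pop True; no jump. Stack: []
LOAD_FAST u → push -2. Stack: [-2]
LOAD_CONST → push 4. Stack: [-2, 4]
BINARY_OP * → -2 * 4 = -8. Stack: [-8]
STORE_FAST n → n=-8. Stack: []
LOAD_FAST_LOAD_FAST b,u → push -6,-2. Stack: [-6, -2]
BINARY_OP + → -6 + -2 = -8. Stack: [-8]
STORE_FAST m → m=-8. Stack: []
LOAD_FAST m → push -8. Stack: [-8]
RETURN_VALUE → return -8.

-8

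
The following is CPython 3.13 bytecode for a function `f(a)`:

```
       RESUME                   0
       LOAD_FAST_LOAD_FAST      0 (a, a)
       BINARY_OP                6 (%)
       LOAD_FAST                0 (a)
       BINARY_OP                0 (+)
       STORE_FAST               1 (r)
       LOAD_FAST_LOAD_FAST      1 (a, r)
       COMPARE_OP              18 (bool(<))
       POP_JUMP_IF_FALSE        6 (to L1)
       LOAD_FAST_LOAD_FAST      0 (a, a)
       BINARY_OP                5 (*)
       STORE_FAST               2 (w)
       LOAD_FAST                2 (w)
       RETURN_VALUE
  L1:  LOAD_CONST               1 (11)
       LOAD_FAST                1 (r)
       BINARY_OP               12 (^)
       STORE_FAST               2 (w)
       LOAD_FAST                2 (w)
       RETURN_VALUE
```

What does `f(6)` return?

LOAD_FAST_LOAD_FAST a,a → push 6,6. Stack: [6, 6]
BINARY_OP % → 6 % 6 = 0. Stack: [0]
LOAD_FAST a → push 6. Stack: [0, 6]
BINARY_OP + → 0 + 6 = 6. Stack: [6]
STORE_FAST r → r=6. Stack: []
LOAD_FAST_LOAD_FAST a,r → push 6,6. Stack: [6, 6]
COMPARE_OP bool(<) → 6 vs 6 = False. Stack: [False]
POP_JUMP_IF_FALSE → pop False; jump. Stack: []
LOAD_CONST → push 11. Stack: [11]
LOAD_FAST r → push 6. Stack: [11, 6]
BINARY_OP ^ → 11 ^ 6 = 13. Stack: [13]
STORE_FAST w → w=13. Stack: []
LOAD_FAST w → push 13. Stack: [13]
RETURN_VALUE → return 13.

13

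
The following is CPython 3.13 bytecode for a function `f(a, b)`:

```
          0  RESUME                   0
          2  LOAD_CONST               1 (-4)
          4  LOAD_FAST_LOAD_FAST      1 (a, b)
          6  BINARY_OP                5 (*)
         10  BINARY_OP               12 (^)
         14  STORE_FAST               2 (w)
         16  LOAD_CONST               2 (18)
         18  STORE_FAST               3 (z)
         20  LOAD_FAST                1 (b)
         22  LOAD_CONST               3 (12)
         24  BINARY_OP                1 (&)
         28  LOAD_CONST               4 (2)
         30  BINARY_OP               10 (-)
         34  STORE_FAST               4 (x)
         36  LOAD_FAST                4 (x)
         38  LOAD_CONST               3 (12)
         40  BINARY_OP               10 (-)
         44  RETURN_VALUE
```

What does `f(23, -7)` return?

LOAD_CONST → push -4. Stack: [-4]
LOAD_FAST_LOAD_FAST a,b → push 23,-7. Stack: [-4, 23, -7]
BINARY_OP * → 23 * -7 = -161. Stack: [-4, -161]
BINARY_OP ^ → -4 ^ -161 = 163. Stack: [163]
STORE_FAST w → w=163. Stack: []
LOAD_CONST → push 18. Stack: [18]
STORE_FAST z → z=18. Stack: []
LOAD_FAST b → push -7. Stack: [-7]
LOAD_CONST → push 12. Stack: [-7, 12]
BINARY_OP & → -7 & 12 = 8. Stack: [8]
LOAD_CONST → push 2. Stack: [8, 2]
BINARY_OP - → 8 - 2 = 6. Stack: [6]
STORE_FAST x → x=6. Stack: []
LOAD_FAST x → push 6. Stack: [6]
LOAD_CONST → push 12. Stack: [6, 12]
BINARY_OP - → 6 - 12 = -6. Stack: [-6]
RETURN_VALUE → return -6.

-6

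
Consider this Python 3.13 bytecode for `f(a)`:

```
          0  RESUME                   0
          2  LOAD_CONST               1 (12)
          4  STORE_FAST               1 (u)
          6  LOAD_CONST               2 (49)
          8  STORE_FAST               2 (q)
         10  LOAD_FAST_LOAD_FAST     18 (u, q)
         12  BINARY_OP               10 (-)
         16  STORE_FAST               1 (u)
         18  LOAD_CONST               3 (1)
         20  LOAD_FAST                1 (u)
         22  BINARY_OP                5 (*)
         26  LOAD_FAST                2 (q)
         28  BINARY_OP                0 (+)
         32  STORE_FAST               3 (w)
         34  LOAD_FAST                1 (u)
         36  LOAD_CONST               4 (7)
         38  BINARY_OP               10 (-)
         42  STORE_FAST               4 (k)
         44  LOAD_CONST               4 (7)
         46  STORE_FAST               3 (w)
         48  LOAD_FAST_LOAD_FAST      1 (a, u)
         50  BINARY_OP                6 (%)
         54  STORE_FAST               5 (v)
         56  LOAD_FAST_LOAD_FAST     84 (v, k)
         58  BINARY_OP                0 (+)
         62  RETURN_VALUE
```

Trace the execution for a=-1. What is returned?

-45

LOAD_CONST → push 12. Stack: [12]
STORE_FAST u → u=12. Stack: []
LOAD_CONST → push 49. Stack: [49]
STORE_FAST q → q=49. Stack: []
LOAD_FAST_LOAD_FAST u,q → push 12,49. Stack: [12, 49]
BINARY_OP - → 12 - 49 = -37. Stack: [-37]
STORE_FAST u → u=-37. Stack: []
LOAD_CONST → push 1. Stack: [1]
LOAD_FAST u → push -37. Stack: [1, -37]
BINARY_OP * → 1 * -37 = -37. Stack: [-37]
LOAD_FAST q → push 49. Stack: [-37, 49]
BINARY_OP + → -37 + 49 = 12. Stack: [12]
STORE_FAST w → w=12. Stack: []
LOAD_FAST u → push -37. Stack: [-37]
LOAD_CONST → push 7. Stack: [-37, 7]
BINARY_OP - → -37 - 7 = -44. Stack: [-44]
STORE_FAST k → k=-44. Stack: []
LOAD_CONST → push 7. Stack: [7]
STORE_FAST w → w=7. Stack: []
LOAD_FAST_LOAD_FAST a,u → push -1,-37. Stack: [-1, -37]
BINARY_OP % → -1 % -37 = -1. Stack: [-1]
STORE_FAST v → v=-1. Stack: []
LOAD_FAST_LOAD_FAST v,k → push -1,-44. Stack: [-1, -44]
BINARY_OP + → -1 + -44 = -45. Stack: [-45]
RETURN_VALUE → return -45.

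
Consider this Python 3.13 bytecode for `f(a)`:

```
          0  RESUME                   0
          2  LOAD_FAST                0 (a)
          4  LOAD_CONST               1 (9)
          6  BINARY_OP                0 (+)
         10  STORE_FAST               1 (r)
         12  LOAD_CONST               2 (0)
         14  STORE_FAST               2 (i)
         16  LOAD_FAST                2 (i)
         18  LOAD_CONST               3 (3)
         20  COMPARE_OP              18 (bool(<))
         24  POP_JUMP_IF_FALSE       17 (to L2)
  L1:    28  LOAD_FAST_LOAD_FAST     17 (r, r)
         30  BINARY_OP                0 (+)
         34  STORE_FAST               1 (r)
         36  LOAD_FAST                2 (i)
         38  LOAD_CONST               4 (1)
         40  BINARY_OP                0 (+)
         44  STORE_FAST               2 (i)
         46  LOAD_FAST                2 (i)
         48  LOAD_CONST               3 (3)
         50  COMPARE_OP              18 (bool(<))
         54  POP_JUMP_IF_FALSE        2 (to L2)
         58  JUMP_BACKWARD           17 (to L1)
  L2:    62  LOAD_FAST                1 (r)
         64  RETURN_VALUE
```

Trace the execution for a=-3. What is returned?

48

LOAD_FAST a → push -3. Stack: [-3]
LOAD_CONST → push 9. Stack: [-3, 9]
BINARY_OP + → -3 + 9 = 6. Stack: [6]
STORE_FAST r → r=6. Stack: []
LOAD_CONST → push 0. Stack: [0]
STORE_FAST i → i=0. Stack: []
LOAD_FAST i → push 0. Stack: [0]
LOAD_CONST → push 3. Stack: [0, 3]
COMPARE_OP bool(<) → 0 vs 3 = True. Stack: [True]
POP_JUMP_IF_FALSE → pop True; no jump. Stack: []
LOAD_FAST_LOAD_FAST r,r → push 6,6. Stack: [6, 6]
BINARY_OP + → 6 + 6 = 12. Stack: [12]
STORE_FAST r → r=12. Stack: []
LOAD_FAST i → push 0. Stack: [0]
LOAD_CONST → push 1. Stack: [0, 1]
BINARY_OP + → 0 + 1 = 1. Stack: [1]
STORE_FAST i → i=1. Stack: []
LOAD_FAST i → push 1. Stack: [1]
LOAD_CONST → push 3. Stack: [1, 3]
COMPARE_OP bool(<) → 1 vs 3 = True. Stack: [True]
POP_JUMP_IF_FALSE → pop True; no jump. Stack: []
LOAD_FAST_LOAD_FAST r,r → push 12,12. Stack: [12, 12]
BINARY_OP + → 12 + 12 = 24. Stack: [24]
STORE_FAST r → r=24. Stack: []
LOAD_FAST i → push 1. Stack: [1]
LOAD_CONST → push 1. Stack: [1, 1]
BINARY_OP + → 1 + 1 = 2. Stack: [2]
STORE_FAST i → i=2. Stack: []
LOAD_FAST i → push 2. Stack: [2]
LOAD_CONST → push 3. Stack: [2, 3]
COMPARE_OP bool(<) → 2 vs 3 = True. Stack: [True]
POP_JUMP_IF_FALSE → pop True; no jump. Stack: []
LOAD_FAST_LOAD_FAST r,r → push 24,24. Stack: [24, 24]
BINARY_OP + → 24 + 24 = 48. Stack: [48]
STORE_FAST r → r=48. Stack: []
LOAD_FAST i → push 2. Stack: [2]
LOAD_CONST → push 1. Stack: [2, 1]
BINARY_OP + → 2 + 1 = 3. Stack: [3]
STORE_FAST i → i=3. Stack: []
LOAD_FAST i → push 3. Stack: [3]
LOAD_CONST → push 3. Stack: [3, 3]
COMPARE_OP bool(<) → 3 vs 3 = False. Stack: [False]
POP_JUMP_IF_FALSE → pop False; jump. Stack: []
LOAD_FAST r → push 48. Stack: [48]
RETURN_VALUE → return 48.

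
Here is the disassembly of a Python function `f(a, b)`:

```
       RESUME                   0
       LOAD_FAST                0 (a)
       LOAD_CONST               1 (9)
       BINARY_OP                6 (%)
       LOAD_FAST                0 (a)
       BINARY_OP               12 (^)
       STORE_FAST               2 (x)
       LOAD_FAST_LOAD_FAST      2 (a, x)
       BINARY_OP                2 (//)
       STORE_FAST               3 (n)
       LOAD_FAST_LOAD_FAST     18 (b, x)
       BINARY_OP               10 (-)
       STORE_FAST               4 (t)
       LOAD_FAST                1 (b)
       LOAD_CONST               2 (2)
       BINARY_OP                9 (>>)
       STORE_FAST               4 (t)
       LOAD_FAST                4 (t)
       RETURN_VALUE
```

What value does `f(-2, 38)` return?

9

LOAD_FAST a → push -2. Stack: [-2]
LOAD_CONST → push 9. Stack: [-2, 9]
BINARY_OP % → -2 % 9 = 7. Stack: [7]
LOAD_FAST a → push -2. Stack: [7, -2]
BINARY_OP ^ → 7 ^ -2 = -7. Stack: [-7]
STORE_FAST x → x=-7. Stack: []
LOAD_FAST_LOAD_FAST a,x → push -2,-7. Stack: [-2, -7]
BINARY_OP // → -2 // -7 = 0. Stack: [0]
STORE_FAST n → n=0. Stack: []
LOAD_FAST_LOAD_FAST b,x → push 38,-7. Stack: [38, -7]
BINARY_OP - → 38 - -7 = 45. Stack: [45]
STORE_FAST t → t=45. Stack: []
LOAD_FAST b → push 38. Stack: [38]
LOAD_CONST → push 2. Stack: [38, 2]
BINARY_OP >> → 38 >> 2 = 9. Stack: [9]
STORE_FAST t → t=9. Stack: []
LOAD_FAST t → push 9. Stack: [9]
RETURN_VALUE → return 9.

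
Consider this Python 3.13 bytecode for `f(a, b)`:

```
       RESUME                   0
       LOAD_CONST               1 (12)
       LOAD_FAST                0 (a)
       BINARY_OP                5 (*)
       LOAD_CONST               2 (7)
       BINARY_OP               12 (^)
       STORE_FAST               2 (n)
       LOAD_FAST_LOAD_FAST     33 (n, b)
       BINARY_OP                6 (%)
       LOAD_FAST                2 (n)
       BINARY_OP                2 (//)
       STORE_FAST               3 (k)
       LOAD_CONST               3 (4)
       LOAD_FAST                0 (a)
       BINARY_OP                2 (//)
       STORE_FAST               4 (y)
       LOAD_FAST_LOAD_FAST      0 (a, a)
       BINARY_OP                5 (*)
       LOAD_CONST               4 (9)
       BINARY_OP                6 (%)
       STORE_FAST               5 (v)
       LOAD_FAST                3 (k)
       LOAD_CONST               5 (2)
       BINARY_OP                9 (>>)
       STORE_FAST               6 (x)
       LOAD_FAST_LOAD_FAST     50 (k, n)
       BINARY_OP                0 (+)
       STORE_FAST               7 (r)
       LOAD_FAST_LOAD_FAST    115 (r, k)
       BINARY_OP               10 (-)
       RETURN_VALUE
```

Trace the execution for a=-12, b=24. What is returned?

-137

LOAD_CONST → push 12. Stack: [12]
LOAD_FAST a → push -12. Stack: [12, -12]
BINARY_OP * → 12 * -12 = -144. Stack: [-144]
LOAD_CONST → push 7. Stack: [-144, 7]
BINARY_OP ^ → -144 ^ 7 = -137. Stack: [-137]
STORE_FAST n → n=-137. Stack: []
LOAD_FAST_LOAD_FAST n,b → push -137,24. Stack: [-137, 24]
BINARY_OP % → -137 % 24 = 7. Stack: [7]
LOAD_FAST n → push -137. Stack: [7, -137]
BINARY_OP // → 7 // -137 = -1. Stack: [-1]
STORE_FAST k → k=-1. Stack: []
LOAD_CONST → push 4. Stack: [4]
LOAD_FAST a → push -12. Stack: [4, -12]
BINARY_OP // → 4 // -12 = -1. Stack: [-1]
STORE_FAST y → y=-1. Stack: []
LOAD_FAST_LOAD_FAST a,a → push -12,-12. Stack: [-12, -12]
BINARY_OP * → -12 * -12 = 144. Stack: [144]
LOAD_CONST → push 9. Stack: [144, 9]
BINARY_OP % → 144 % 9 = 0. Stack: [0]
STORE_FAST v → v=0. Stack: []
LOAD_FAST k → push -1. Stack: [-1]
LOAD_CONST → push 2. Stack: [-1, 2]
BINARY_OP >> → -1 >> 2 = -1. Stack: [-1]
STORE_FAST x → x=-1. Stack: []
LOAD_FAST_LOAD_FAST k,n → push -1,-137. Stack: [-1, -137]
BINARY_OP + → -1 + -137 = -138. Stack: [-138]
STORE_FAST r → r=-138. Stack: []
LOAD_FAST_LOAD_FAST r,k → push -138,-1. Stack: [-138, -1]
BINARY_OP - → -138 - -1 = -137. Stack: [-137]
RETURN_VALUE → return -137.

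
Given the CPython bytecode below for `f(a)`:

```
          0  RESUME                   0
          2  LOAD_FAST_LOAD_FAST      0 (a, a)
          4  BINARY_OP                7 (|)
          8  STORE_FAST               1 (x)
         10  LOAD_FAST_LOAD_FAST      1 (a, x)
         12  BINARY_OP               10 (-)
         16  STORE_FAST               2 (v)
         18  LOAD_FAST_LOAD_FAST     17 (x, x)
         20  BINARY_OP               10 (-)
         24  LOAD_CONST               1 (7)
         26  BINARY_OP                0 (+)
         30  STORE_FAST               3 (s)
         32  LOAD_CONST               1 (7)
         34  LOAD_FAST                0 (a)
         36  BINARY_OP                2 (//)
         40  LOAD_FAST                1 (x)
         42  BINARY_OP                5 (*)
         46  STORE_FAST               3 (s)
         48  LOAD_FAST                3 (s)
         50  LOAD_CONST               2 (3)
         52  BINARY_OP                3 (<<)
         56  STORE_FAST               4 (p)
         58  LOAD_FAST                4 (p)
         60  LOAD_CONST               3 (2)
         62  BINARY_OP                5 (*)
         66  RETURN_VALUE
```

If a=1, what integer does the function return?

112

LOAD_FAST_LOAD_FAST a,a → push 1,1. Stack: [1, 1]
BINARY_OP | → 1 | 1 = 1. Stack: [1]
STORE_FAST x → x=1. Stack: []
LOAD_FAST_LOAD_FAST a,x → push 1,1. Stack: [1, 1]
BINARY_OP - → 1 - 1 = 0. Stack: [0]
STORE_FAST v → v=0. Stack: []
LOAD_FAST_LOAD_FAST x,x → push 1,1. Stack: [1, 1]
BINARY_OP - → 1 - 1 = 0. Stack: [0]
LOAD_CONST → push 7. Stack: [0, 7]
BINARY_OP + → 0 + 7 = 7. Stack: [7]
STORE_FAST s → s=7. Stack: []
LOAD_CONST → push 7. Stack: [7]
LOAD_FAST a → push 1. Stack: [7, 1]
BINARY_OP // → 7 // 1 = 7. Stack: [7]
LOAD_FAST x → push 1. Stack: [7, 1]
BINARY_OP * → 7 * 1 = 7. Stack: [7]
STORE_FAST s → s=7. Stack: []
LOAD_FAST s → push 7. Stack: [7]
LOAD_CONST → push 3. Stack: [7, 3]
BINARY_OP << → 7 << 3 = 56. Stack: [56]
STORE_FAST p → p=56. Stack: []
LOAD_FAST p → push 56. Stack: [56]
LOAD_CONST → push 2. Stack: [56, 2]
BINARY_OP * → 56 * 2 = 112. Stack: [112]
RETURN_VALUE → return 112.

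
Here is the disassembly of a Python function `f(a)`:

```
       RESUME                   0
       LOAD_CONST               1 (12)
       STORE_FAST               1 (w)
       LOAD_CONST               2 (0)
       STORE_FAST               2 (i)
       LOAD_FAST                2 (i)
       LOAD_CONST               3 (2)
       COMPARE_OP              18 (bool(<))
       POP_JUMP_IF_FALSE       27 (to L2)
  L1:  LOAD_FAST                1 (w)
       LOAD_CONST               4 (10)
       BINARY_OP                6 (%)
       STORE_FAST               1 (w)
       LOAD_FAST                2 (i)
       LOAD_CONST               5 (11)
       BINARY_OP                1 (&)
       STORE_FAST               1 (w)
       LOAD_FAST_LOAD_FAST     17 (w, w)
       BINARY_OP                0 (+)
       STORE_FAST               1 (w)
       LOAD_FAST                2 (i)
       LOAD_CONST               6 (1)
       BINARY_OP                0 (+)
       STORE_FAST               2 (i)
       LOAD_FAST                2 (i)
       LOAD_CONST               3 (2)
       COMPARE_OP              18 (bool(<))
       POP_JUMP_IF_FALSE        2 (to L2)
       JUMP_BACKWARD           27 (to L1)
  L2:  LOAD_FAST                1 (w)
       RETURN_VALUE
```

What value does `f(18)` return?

LOAD_CONST → push 12. Stack: [12]
STORE_FAST w → w=12. Stack: []
LOAD_CONST → push 0. Stack: [0]
STORE_FAST i → i=0. Stack: []
LOAD_FAST i → push 0. Stack: [0]
LOAD_CONST → push 2. Stack: [0, 2]
COMPARE_OP bool(<) → 0 vs 2 = True. Stack: [True]
POP_JUMP_IF_FALSE → pop True; no jump. Stack: []
LOAD_FAST w → push 12. Stack: [12]
LOAD_CONST → push 10. Stack: [12, 10]
BINARY_OP % → 12 % 10 = 2. Stack: [2]
STORE_FAST w → w=2. Stack: []
LOAD_FAST i → push 0. Stack: [0]
LOAD_CONST → push 11. Stack: [0, 11]
BINARY_OP & → 0 & 11 = 0. Stack: [0]
STORE_FAST w → w=0. Stack: []
LOAD_FAST_LOAD_FAST w,w → push 0,0. Stack: [0, 0]
BINARY_OP + → 0 + 0 = 0. Stack: [0]
STORE_FAST w → w=0. Stack: []
LOAD_FAST i → push 0. Stack: [0]
LOAD_CONST → push 1. Stack: [0, 1]
BINARY_OP + → 0 + 1 = 1. Stack: [1]
STORE_FAST i → i=1. Stack: []
LOAD_FAST i → push 1. Stack: [1]
LOAD_CONST → push 2. Stack: [1, 2]
COMPARE_OP bool(<) → 1 vs 2 = True. Stack: [True]
POP_JUMP_IF_FALSE → pop True; no jump. Stack: []
LOAD_FAST w → push 0. Stack: [0]
LOAD_CONST → push 10. Stack: [0, 10]
BINARY_OP % → 0 % 10 = 0. Stack: [0]
STORE_FAST w → w=0. Stack: []
LOAD_FAST i → push 1. Stack: [1]
LOAD_CONST → push 11. Stack: [1, 11]
BINARY_OP & → 1 & 11 = 1. Stack: [1]
STORE_FAST w → w=1. Stack: []
LOAD_FAST_LOAD_FAST w,w → push 1,1. Stack: [1, 1]
BINARY_OP + → 1 + 1 = 2. Stack: [2]
STORE_FAST w → w=2. Stack: []
LOAD_FAST i → push 1. Stack: [1]
LOAD_CONST → push 1. Stack: [1, 1]
BINARY_OP + → 1 + 1 = 2. Stack: [2]
STORE_FAST i → i=2. Stack: []
LOAD_FAST i → push 2. Stack: [2]
LOAD_CONST → push 2. Stack: [2, 2]
COMPARE_OP bool(<) → 2 vs 2 = False. Stack: [False]
POP_JUMP_IF_FALSE → pop False; jump. Stack: []
LOAD_FAST w → push 2. Stack: [2]
RETURN_VALUE → return 2.

2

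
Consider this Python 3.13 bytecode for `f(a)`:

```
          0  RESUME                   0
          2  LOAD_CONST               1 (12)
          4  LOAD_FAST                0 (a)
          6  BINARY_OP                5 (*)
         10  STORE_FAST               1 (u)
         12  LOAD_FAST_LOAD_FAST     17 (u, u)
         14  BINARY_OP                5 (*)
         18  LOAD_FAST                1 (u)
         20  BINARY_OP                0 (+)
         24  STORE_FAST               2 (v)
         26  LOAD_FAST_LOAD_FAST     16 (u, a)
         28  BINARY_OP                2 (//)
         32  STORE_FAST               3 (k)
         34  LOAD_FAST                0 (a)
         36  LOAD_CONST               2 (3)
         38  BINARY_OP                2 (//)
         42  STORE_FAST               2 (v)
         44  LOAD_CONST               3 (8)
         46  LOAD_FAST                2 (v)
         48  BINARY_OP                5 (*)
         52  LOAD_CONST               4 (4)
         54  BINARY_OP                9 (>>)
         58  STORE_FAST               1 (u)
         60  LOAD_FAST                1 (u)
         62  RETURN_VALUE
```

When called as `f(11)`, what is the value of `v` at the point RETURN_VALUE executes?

3

LOAD_CONST → push 12. Stack: [12]
LOAD_FAST a → push 11. Stack: [12, 11]
BINARY_OP * → 12 * 11 = 132. Stack: [132]
STORE_FAST u → u=132. Stack: []
LOAD_FAST_LOAD_FAST u,u → push 132,132. Stack: [132, 132]
BINARY_OP * → 132 * 132 = 17424. Stack: [17424]
LOAD_FAST u → push 132. Stack: [17424, 132]
BINARY_OP + → 17424 + 132 = 17556. Stack: [17556]
STORE_FAST v → v=17556. Stack: []
LOAD_FAST_LOAD_FAST u,a → push 132,11. Stack: [132, 11]
BINARY_OP // → 132 // 11 = 12. Stack: [12]
STORE_FAST k → k=12. Stack: []
LOAD_FAST a → push 11. Stack: [11]
LOAD_CONST → push 3. Stack: [11, 3]
BINARY_OP // → 11 // 3 = 3. Stack: [3]
STORE_FAST v → v=3. Stack: []
LOAD_CONST → push 8. Stack: [8]
LOAD_FAST v → push 3. Stack: [8, 3]
BINARY_OP * → 8 * 3 = 24. Stack: [24]
LOAD_CONST → push 4. Stack: [24, 4]
BINARY_OP >> → 24 >> 4 = 1. Stack: [1]
STORE_FAST u → u=1. Stack: []
LOAD_FAST u → push 1. Stack: [1]
RETURN_VALUE → return 1.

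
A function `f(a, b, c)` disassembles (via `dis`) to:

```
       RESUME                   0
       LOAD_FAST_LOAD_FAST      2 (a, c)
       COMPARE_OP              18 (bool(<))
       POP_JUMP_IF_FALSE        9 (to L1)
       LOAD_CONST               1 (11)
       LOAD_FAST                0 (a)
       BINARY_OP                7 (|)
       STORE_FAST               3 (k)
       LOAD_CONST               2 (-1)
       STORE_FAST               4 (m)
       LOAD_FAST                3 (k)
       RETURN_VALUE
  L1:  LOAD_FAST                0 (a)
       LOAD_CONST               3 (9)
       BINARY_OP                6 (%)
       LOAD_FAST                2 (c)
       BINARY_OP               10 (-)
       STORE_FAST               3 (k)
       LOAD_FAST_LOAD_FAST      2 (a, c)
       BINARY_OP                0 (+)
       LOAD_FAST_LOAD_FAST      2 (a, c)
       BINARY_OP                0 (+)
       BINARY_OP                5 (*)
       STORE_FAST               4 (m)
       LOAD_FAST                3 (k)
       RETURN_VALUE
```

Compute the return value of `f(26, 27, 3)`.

5

LOAD_FAST_LOAD_FAST a,c → push 26,3. Stack: [26, 3]
COMPARE_OP bool(<) → 26 vs 3 = False. Stack: [False]
POP_JUMP_IF_FALSE → pop False; jump. Stack: []
LOAD_FAST a → push 26. Stack: [26]
LOAD_CONST → push 9. Stack: [26, 9]
BINARY_OP % → 26 % 9 = 8. Stack: [8]
LOAD_FAST c → push 3. Stack: [8, 3]
BINARY_OP - → 8 - 3 = 5. Stack: [5]
STORE_FAST k → k=5. Stack: []
LOAD_FAST_LOAD_FAST a,c → push 26,3. Stack: [26, 3]
BINARY_OP + → 26 + 3 = 29. Stack: [29]
LOAD_FAST_LOAD_FAST a,c → push 26,3. Stack: [29, 26, 3]
BINARY_OP + → 26 + 3 = 29. Stack: [29, 29]
BINARY_OP * → 29 * 29 = 841. Stack: [841]
STORE_FAST m → m=841. Stack: []
LOAD_FAST k → push 5. Stack: [5]
RETURN_VALUE → return 5.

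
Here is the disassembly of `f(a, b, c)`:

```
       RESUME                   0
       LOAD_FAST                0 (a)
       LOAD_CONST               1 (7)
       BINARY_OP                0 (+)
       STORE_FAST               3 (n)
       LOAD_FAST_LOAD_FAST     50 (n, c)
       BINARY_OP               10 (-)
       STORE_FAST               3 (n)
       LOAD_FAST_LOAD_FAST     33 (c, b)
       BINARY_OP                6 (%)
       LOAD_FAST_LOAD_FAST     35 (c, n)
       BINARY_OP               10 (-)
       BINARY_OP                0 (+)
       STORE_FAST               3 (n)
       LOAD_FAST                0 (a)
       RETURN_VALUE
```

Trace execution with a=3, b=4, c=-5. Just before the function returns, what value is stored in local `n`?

-17

LOAD_FAST a → push 3. Stack: [3]
LOAD_CONST → push 7. Stack: [3, 7]
BINARY_OP + → 3 + 7 = 10. Stack: [10]
STORE_FAST n → n=10. Stack: []
LOAD_FAST_LOAD_FAST n,c → push 10,-5. Stack: [10, -5]
BINARY_OP - → 10 - -5 = 15. Stack: [15]
STORE_FAST n → n=15. Stack: []
LOAD_FAST_LOAD_FAST c,b → push -5,4. Stack: [-5, 4]
BINARY_OP % → -5 % 4 = 3. Stack: [3]
LOAD_FAST_LOAD_FAST c,n → push -5,15. Stack: [3, -5, 15]
BINARY_OP - → -5 - 15 = -20. Stack: [3, -20]
BINARY_OP + → 3 + -20 = -17. Stack: [-17]
STORE_FAST n → n=-17. Stack: []
LOAD_FAST a → push 3. Stack: [3]
RETURN_VALUE → return 3.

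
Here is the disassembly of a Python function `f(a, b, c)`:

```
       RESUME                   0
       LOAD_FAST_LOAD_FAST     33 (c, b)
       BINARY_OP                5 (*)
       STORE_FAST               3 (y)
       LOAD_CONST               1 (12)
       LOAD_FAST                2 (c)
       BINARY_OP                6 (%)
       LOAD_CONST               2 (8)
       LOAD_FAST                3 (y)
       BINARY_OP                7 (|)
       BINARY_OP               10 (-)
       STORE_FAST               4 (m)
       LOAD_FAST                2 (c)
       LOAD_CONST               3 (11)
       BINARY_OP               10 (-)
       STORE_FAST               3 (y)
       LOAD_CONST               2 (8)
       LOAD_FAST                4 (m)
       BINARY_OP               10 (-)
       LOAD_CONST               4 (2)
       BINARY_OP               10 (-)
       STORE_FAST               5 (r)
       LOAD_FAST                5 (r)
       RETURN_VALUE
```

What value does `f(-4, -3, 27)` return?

LOAD_FAST_LOAD_FAST c,b → push 27,-3. Stack: [27, -3]
BINARY_OP * → 27 * -3 = -81. Stack: [-81]
STORE_FAST y → y=-81. Stack: []
LOAD_CONST → push 12. Stack: [12]
LOAD_FAST c → push 27. Stack: [12, 27]
BINARY_OP % → 12 % 27 = 12. Stack: [12]
LOAD_CONST → push 8. Stack: [12, 8]
LOAD_FAST y → push -81. Stack: [12, 8, -81]
BINARY_OP | → 8 | -81 = -81. Stack: [12, -81]
BINARY_OP - → 12 - -81 = 93. Stack: [93]
STORE_FAST m → m=93. Stack: []
LOAD_FAST c → push 27. Stack: [27]
LOAD_CONST → push 11. Stack: [27, 11]
BINARY_OP - → 27 - 11 = 16. Stack: [16]
STORE_FAST y → y=16. Stack: []
LOAD_CONST → push 8. Stack: [8]
LOAD_FAST m → push 93. Stack: [8, 93]
BINARY_OP - → 8 - 93 = -85. Stack: [-85]
LOAD_CONST → push 2. Stack: [-85, 2]
BINARY_OP - → -85 - 2 = -87. Stack: [-87]
STORE_FAST r → r=-87. Stack: []
LOAD_FAST r → push -87. Stack: [-87]
RETURN_VALUE → return -87.

-87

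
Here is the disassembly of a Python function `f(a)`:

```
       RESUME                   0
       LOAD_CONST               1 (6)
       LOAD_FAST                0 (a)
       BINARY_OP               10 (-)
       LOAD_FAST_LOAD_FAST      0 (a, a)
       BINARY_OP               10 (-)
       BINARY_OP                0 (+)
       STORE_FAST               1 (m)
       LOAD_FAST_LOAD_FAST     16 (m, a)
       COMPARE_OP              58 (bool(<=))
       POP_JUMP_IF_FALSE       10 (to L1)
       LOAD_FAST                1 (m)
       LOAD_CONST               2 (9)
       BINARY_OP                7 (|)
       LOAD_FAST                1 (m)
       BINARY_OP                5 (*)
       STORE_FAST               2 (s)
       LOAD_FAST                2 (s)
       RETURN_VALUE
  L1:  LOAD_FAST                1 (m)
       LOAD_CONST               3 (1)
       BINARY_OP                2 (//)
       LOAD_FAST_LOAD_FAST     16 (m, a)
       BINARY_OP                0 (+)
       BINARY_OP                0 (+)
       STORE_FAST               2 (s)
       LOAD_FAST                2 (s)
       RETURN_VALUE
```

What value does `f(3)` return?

33

LOAD_CONST → push 6. Stack: [6]
LOAD_FAST a → push 3. Stack: [6, 3]
BINARY_OP - → 6 - 3 = 3. Stack: [3]
LOAD_FAST_LOAD_FAST a,a → push 3,3. Stack: [3, 3, 3]
BINARY_OP - → 3 - 3 = 0. Stack: [3, 0]
BINARY_OP + → 3 + 0 = 3. Stack: [3]
STORE_FAST m → m=3. Stack: []
LOAD_FAST_LOAD_FAST m,a → push 3,3. Stack: [3, 3]
COMPARE_OP bool(<=) → 3 vs 3 = True. Stack: [True]
POP_JUMP_IF_FALSE → pop True; no jump. Stack: []
LOAD_FAST m → push 3. Stack: [3]
LOAD_CONST → push 9. Stack: [3, 9]
BINARY_OP | → 3 | 9 = 11. Stack: [11]
LOAD_FAST m → push 3. Stack: [11, 3]
BINARY_OP * → 11 * 3 = 33. Stack: [33]
STORE_FAST s → s=33. Stack: []
LOAD_FAST s → push 33. Stack: [33]
RETURN_VALUE → return 33.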